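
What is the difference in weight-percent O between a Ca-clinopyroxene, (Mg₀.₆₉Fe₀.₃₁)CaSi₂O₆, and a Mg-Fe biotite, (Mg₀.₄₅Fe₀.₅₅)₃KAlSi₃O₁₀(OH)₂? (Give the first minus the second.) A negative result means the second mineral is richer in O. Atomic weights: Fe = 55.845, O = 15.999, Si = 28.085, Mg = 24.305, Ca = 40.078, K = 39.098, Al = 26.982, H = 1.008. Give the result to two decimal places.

1.50 percentage points

M((Mg₀.₆₉Fe₀.₃₁)CaSi₂O₆) = 226.324 g/mol, so wt% O = 95.994/226.324 × 100 = 42.41%.
M((Mg₀.₄₅Fe₀.₅₅)₃KAlSi₃O₁₀(OH)₂) = 469.295 g/mol, so wt% O = 191.988/469.295 × 100 = 40.91%.
42.41 − 40.91 = 1.50 pp.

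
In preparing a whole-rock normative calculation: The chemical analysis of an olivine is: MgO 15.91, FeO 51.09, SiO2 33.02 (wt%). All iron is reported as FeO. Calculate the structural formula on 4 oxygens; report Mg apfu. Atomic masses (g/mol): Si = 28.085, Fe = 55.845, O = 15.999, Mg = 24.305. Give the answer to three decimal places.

15.91 wt% MgO ÷ 40.304 g/mol = 0.39475 mol, giving 0.39475 Mg and 0.39475 O.
51.09 wt% FeO ÷ 71.844 g/mol = 0.71112 mol, giving 0.71112 Fe and 0.71112 O.
33.02 wt% SiO2 ÷ 60.083 g/mol = 0.54957 mol, giving 0.54957 Si and 1.09914 O.
Oxygen sums to 2.20501; scaling by 4/2.20501 = 1.81405 puts the formula on 4 O.
Mg: 0.39475 × 1.81405 = 0.716 atoms per formula unit.

0.716 Mg apfu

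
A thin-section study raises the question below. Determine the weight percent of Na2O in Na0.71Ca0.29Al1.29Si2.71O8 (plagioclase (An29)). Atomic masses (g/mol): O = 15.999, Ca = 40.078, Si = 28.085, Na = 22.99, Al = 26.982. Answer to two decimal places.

8.25 wt%

M(Na0.71Ca0.29Al1.29Si2.71O8) = 266.855 g/mol; M(Na2O) = 61.979 g/mol.
Moles Na2O per formula unit = 0.71 Na ÷ 2 = 0.3550.
Na2O fraction = (0.3550 × 61.979) / 266.855 = 22.003/266.855 = 0.0825.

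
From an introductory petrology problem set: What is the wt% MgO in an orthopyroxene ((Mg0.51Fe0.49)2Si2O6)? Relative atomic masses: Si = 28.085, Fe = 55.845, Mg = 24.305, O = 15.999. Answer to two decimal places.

17.74 wt%

M((Mg0.51Fe0.49)2Si2O6) = 231.683 g/mol; M(MgO) = 40.304 g/mol.
Moles MgO per formula unit = 1.02 Mg ÷ 1 = 1.0200.
MgO fraction = (1.0200 × 40.304) / 231.683 = 41.110/231.683 = 0.1774.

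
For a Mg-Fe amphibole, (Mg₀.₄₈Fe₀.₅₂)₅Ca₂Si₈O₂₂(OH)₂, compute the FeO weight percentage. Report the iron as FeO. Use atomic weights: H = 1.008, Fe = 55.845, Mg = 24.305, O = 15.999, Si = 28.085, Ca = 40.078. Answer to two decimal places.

20.89 wt%

M((Mg₀.₄₈Fe₀.₅₂)₅Ca₂Si₈O₂₂(OH)₂) = 894.357 g/mol; M(FeO) = 71.844 g/mol.
Moles FeO per formula unit = 2.60 Fe ÷ 1 = 2.6000.
FeO fraction = (2.6000 × 71.844) / 894.357 = 186.794/894.357 = 0.2089.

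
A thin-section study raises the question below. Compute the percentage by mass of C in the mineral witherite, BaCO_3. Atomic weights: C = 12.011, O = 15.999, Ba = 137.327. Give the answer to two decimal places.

M(BaCO_3) = 197.335 g/mol.
C contributes 1 × 12.011 = 12.011 g per mole.
12.011/197.335 = 0.0609 → 6.09%.

6.09 mass %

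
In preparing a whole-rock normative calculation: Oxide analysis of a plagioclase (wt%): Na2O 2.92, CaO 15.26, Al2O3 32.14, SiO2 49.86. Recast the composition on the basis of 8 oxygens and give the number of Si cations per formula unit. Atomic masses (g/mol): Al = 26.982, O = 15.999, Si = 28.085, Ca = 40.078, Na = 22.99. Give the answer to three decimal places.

2.92 wt% Na2O ÷ 61.979 g/mol = 0.04711 mol, giving 0.09422 Na and 0.04711 O.
15.26 wt% CaO ÷ 56.077 g/mol = 0.27213 mol, giving 0.27213 Ca and 0.27213 O.
32.14 wt% Al2O3 ÷ 101.961 g/mol = 0.31522 mol, giving 0.63044 Al and 0.94566 O.
49.86 wt% SiO2 ÷ 60.083 g/mol = 0.82985 mol, giving 0.82985 Si and 1.65970 O.
Oxygen sums to 2.92460; scaling by 8/2.92460 = 2.73542 puts the formula on 8 O.
Si: 0.82985 × 2.73542 = 2.270 atoms per formula unit.

2.270 Si apfu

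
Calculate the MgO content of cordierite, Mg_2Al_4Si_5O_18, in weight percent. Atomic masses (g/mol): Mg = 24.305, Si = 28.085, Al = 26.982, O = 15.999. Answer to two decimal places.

Molar mass of Mg_2Al_4Si_5O_18 = 2·24.305 + 4·26.982 + 5·28.085 + 18·15.999 = 584.945 g/mol.
Each formula unit contains 2 Mg, equivalent to 2/1 = 2.0000 mol MgO.
M(MgO) = 1×24.305 + 1×15.999 = 40.304 g/mol.
Mass of MgO per formula unit = 2.0000 × 40.304 = 80.608 g.
MgO wt% = 80.608 / 584.945 × 100 = 13.78%.

13.78 wt%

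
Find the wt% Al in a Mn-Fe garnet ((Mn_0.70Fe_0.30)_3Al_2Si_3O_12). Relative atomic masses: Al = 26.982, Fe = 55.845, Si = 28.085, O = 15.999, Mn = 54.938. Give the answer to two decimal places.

10.88 wt%

Formula mass = 2.10·54.938 + 0.90·55.845 + 2·26.982 + 3·28.085 + 12·15.999 = 495.837 g/mol, of which 53.964 g is Al.
So Al makes up 53.964/495.837 = 0.1088 of the mass, i.e. 10.88%.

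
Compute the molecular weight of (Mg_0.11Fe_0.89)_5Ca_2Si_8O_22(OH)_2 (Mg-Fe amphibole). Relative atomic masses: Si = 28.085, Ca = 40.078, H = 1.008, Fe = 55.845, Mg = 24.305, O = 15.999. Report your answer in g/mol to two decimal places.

The formula mass is the sum 0.55(24.305) + 4.45(55.845) + 2(40.078) + 8(28.085) + 24(15.999) + 2(1.008).

952.71 g/mol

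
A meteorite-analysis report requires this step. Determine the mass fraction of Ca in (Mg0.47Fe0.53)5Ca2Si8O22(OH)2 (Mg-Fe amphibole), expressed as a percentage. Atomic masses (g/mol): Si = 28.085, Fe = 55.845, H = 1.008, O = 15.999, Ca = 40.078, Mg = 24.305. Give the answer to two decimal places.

8.95 weight percent

M((Mg0.47Fe0.53)5Ca2Si8O22(OH)2) = 895.934 g/mol.
Ca contributes 2 × 40.078 = 80.156 g per mole.
80.156/895.934 = 0.0895 → 8.95%.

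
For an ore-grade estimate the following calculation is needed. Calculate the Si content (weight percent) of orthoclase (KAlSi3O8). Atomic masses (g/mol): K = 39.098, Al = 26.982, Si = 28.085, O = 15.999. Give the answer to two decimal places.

Formula mass = 1·39.098 + 1·26.982 + 3·28.085 + 8·15.999 = 278.327 g/mol, of which 84.255 g is Si.
So Si makes up 84.255/278.327 = 0.3027 of the mass, i.e. 30.27%.

30.27 weight percent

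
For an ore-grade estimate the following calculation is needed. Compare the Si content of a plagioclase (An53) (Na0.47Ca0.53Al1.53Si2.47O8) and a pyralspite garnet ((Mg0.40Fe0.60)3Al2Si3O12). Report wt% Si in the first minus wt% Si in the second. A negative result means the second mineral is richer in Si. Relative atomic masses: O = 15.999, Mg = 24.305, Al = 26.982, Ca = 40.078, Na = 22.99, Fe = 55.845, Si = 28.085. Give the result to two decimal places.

M(Na0.47Ca0.53Al1.53Si2.47O8) = 270.691 g/mol, so wt% Si = 69.370/270.691 × 100 = 25.63%.
M((Mg0.40Fe0.60)3Al2Si3O12) = 459.894 g/mol, so wt% Si = 84.255/459.894 × 100 = 18.32%.
25.63 − 18.32 = 7.31 pp.

7.31 percentage points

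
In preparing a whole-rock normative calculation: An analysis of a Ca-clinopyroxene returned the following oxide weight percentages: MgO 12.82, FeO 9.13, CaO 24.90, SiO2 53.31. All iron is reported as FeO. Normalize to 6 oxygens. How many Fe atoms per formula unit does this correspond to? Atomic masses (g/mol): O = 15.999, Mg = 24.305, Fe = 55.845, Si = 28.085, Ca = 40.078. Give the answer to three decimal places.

MgO: 12.82/40.304 = 0.31808 mol → 0.31808 mol Mg, 0.31808 mol O.
FeO: 9.13/71.844 = 0.12708 mol → 0.12708 mol Fe, 0.12708 mol O.
CaO: 24.90/56.077 = 0.44403 mol → 0.44403 mol Ca, 0.44403 mol O.
SiO2: 53.31/60.083 = 0.88727 mol → 0.88727 mol Si, 1.77454 mol O.
Total oxygen = 2.66373 mol. Normalization factor = 6/2.66373 = 2.25248.
Fe per 6 O = 0.12708 × 2.25248 = 0.286.

0.286 Fe apfu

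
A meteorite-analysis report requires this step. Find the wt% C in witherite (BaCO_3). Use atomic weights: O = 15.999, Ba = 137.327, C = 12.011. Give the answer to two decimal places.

6.09 wt%

Formula mass = 1×137.327 + 1×12.011 + 3×15.999 = 197.335 g/mol, of which 12.011 g is C.
So C makes up 12.011/197.335 = 0.0609 of the mass, i.e. 6.09%.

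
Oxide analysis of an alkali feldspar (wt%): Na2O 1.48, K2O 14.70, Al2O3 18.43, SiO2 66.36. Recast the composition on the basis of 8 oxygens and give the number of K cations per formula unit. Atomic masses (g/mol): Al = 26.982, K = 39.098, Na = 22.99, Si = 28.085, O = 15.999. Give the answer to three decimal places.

0.852 K apfu

Na2O (M=61.979): mol = 0.02388; Na = 0.04776, O = 0.02388.
K2O (M=94.195): mol = 0.15606; K = 0.31212, O = 0.15606.
Al2O3 (M=101.961): mol = 0.18076; Al = 0.36152, O = 0.54228.
SiO2 (M=60.083): mol = 1.10447; Si = 1.10447, O = 2.20894.
ΣO = 2.93116; factor = 8/ΣO = 2.72929.
K apfu = 0.31212 × 2.72929 = 0.852.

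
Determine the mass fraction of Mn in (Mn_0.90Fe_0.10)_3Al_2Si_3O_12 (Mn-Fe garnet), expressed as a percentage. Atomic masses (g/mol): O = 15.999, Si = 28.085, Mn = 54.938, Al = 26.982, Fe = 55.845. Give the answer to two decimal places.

Formula mass = 2.70×54.938 + 0.30×55.845 + 2×26.982 + 3×28.085 + 12×15.999 = 495.293 g/mol, of which 148.333 g is Mn.
So Mn makes up 148.333/495.293 = 0.2995 of the mass, i.e. 29.95%.

29.95 mass %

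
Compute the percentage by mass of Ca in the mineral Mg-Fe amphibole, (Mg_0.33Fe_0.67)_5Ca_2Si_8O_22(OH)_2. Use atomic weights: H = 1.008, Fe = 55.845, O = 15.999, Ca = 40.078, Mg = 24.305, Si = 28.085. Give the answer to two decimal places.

8.73 wt%

Formula mass = 1.65*24.305 + 3.35*55.845 + 2*40.078 + 8*28.085 + 24*15.999 + 2*1.008 = 918.012 g/mol, of which 80.156 g is Ca.
So Ca makes up 80.156/918.012 = 0.0873 of the mass, i.e. 8.73%.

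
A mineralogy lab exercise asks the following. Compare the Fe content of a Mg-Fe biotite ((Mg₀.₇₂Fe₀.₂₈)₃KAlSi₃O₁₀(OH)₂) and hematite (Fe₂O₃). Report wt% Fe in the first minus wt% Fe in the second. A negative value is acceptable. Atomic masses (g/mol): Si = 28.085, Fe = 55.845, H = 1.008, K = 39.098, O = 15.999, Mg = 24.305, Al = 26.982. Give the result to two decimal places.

M((Mg₀.₇₂Fe₀.₂₈)₃KAlSi₃O₁₀(OH)₂) = 443.748 g/mol, so wt% Fe = 46.910/443.748 × 100 = 10.57%.
M(Fe₂O₃) = 159.687 g/mol, so wt% Fe = 111.690/159.687 × 100 = 69.94%.
10.57 − 69.94 = -59.37 pp.

-59.37 percentage points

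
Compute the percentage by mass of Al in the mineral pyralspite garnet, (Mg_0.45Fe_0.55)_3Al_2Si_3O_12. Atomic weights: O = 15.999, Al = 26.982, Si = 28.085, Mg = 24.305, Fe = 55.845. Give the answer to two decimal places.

Molar mass of (Mg_0.45Fe_0.55)_3Al_2Si_3O_12: 1.35·24.305 + 1.65·55.845 + 2·26.982 + 3·28.085 + 12·15.999 = 455.163 g/mol.
Mass of Al per formula unit: 2 × 26.982 = 53.964 g.
Weight fraction Al = 53.964 / 455.163 = 0.1186.

11.86 mass %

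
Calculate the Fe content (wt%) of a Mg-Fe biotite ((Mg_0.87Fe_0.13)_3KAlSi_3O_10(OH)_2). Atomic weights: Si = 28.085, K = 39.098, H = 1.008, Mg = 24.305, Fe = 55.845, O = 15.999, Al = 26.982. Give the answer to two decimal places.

5.07 wt%

M((Mg_0.87Fe_0.13)_3KAlSi_3O_10(OH)_2) = 429.555 g/mol.
Fe contributes 0.39 × 55.845 = 21.780 g per mole.
21.780/429.555 = 0.0507 → 5.07%.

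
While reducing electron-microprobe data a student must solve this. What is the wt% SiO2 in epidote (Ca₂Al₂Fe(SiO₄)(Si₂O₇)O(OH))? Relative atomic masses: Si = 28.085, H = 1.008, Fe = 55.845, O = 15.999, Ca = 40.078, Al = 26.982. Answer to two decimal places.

37.30 wt%

M(Ca₂Al₂Fe(SiO₄)(Si₂O₇)O(OH)) = 483.215 g/mol; M(SiO2) = 60.083 g/mol.
Moles SiO2 per formula unit = 3 Si ÷ 1 = 3.0000.
SiO2 fraction = (3.0000 × 60.083) / 483.215 = 180.249/483.215 = 0.3730.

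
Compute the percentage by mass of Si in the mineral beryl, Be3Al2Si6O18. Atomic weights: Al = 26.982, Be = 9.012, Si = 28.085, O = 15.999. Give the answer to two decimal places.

31.35 weight percent

Formula mass = 3×9.012 + 2×26.982 + 6×28.085 + 18×15.999 = 537.492 g/mol, of which 168.510 g is Si.
So Si makes up 168.510/537.492 = 0.3135 of the mass, i.e. 31.35%.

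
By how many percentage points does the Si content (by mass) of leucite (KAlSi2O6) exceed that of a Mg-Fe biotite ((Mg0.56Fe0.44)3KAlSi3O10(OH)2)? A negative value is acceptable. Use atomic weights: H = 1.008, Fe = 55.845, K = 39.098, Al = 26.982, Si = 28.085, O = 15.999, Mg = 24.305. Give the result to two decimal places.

First mineral: 56.170 g Si in 218.244 g formula = 25.74 wt% Si.
Second mineral: 84.255 g Si in 458.887 g formula = 18.36 wt% Si.
25.74% − 18.36% gives a difference of 7.38 percentage points.

7.38 percentage points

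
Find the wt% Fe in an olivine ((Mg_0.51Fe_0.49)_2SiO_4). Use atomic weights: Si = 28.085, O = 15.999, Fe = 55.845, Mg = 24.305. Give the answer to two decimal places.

31.89 mass %

M((Mg_0.51Fe_0.49)_2SiO_4) = 171.600 g/mol.
Fe contributes 0.98 × 55.845 = 54.728 g per mole.
54.728/171.600 = 0.3189 → 31.89%.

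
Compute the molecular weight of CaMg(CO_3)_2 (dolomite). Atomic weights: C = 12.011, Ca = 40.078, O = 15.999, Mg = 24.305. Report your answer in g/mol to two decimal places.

M = 1·40.078 + 1·24.305 + 2·12.011 + 6·15.999

184.40 g/mol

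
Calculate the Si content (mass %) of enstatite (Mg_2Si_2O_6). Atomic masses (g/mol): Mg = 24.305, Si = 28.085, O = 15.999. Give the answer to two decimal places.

27.98 mass %

M(Mg_2Si_2O_6) = 200.774 g/mol.
Si contributes 2 × 28.085 = 56.170 g per mole.
56.170/200.774 = 0.2798 → 27.98%.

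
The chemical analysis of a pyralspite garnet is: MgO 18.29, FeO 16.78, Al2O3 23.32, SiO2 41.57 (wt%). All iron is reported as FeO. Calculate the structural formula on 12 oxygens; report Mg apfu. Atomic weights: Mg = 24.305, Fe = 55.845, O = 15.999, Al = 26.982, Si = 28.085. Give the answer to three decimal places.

MgO (M=40.304): mol = 0.45380; Mg = 0.45380, O = 0.45380.
FeO (M=71.844): mol = 0.23356; Fe = 0.23356, O = 0.23356.
Al2O3 (M=101.961): mol = 0.22871; Al = 0.45742, O = 0.68613.
SiO2 (M=60.083): mol = 0.69188; Si = 0.69188, O = 1.38376.
ΣO = 2.75725; factor = 12/ΣO = 4.35216.
Mg apfu = 0.45380 × 4.35216 = 1.975.

1.975 Mg apfu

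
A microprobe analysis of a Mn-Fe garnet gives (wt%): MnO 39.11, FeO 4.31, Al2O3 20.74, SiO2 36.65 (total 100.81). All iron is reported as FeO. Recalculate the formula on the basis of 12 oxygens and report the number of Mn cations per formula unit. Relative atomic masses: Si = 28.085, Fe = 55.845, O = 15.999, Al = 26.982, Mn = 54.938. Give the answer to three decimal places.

39.11 wt% MnO ÷ 70.937 g/mol = 0.55133 mol, giving 0.55133 Mn and 0.55133 O.
4.31 wt% FeO ÷ 71.844 g/mol = 0.05999 mol, giving 0.05999 Fe and 0.05999 O.
20.74 wt% Al2O3 ÷ 101.961 g/mol = 0.20341 mol, giving 0.40682 Al and 0.61023 O.
36.65 wt% SiO2 ÷ 60.083 g/mol = 0.60999 mol, giving 0.60999 Si and 1.21998 O.
Oxygen sums to 2.44153; scaling by 12/2.44153 = 4.91495 puts the formula on 12 O.
Mn: 0.55133 × 4.91495 = 2.710 atoms per formula unit.

2.710 Mn apfu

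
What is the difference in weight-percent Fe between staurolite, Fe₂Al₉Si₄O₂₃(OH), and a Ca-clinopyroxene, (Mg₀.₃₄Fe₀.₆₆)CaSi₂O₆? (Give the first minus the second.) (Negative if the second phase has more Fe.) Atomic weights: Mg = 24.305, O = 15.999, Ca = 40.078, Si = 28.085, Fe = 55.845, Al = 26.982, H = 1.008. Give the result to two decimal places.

First mineral: 111.690 g Fe in 851.852 g formula = 13.11 wt% Fe.
Second mineral: 36.858 g Fe in 237.363 g formula = 15.53 wt% Fe.
13.11% − 15.53% gives a difference of -2.42 percentage points.

-2.42 percentage points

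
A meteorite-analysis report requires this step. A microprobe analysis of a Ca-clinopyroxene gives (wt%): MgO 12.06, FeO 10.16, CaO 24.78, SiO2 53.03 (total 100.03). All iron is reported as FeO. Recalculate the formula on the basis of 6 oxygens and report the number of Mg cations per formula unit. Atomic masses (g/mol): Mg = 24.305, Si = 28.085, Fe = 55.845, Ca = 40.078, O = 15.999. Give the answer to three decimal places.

12.06 wt% MgO ÷ 40.304 g/mol = 0.29923 mol, giving 0.29923 Mg and 0.29923 O.
10.16 wt% FeO ÷ 71.844 g/mol = 0.14142 mol, giving 0.14142 Fe and 0.14142 O.
24.78 wt% CaO ÷ 56.077 g/mol = 0.44189 mol, giving 0.44189 Ca and 0.44189 O.
53.03 wt% SiO2 ÷ 60.083 g/mol = 0.88261 mol, giving 0.88261 Si and 1.76522 O.
Oxygen sums to 2.64776; scaling by 6/2.64776 = 2.26607 puts the formula on 6 O.
Mg: 0.29923 × 2.26607 = 0.678 atoms per formula unit.

0.678 Mg apfu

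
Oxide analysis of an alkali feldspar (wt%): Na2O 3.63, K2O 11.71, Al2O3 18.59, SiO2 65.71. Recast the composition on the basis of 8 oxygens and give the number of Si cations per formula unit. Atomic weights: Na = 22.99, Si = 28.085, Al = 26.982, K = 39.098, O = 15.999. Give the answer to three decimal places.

Na2O (M=61.979): mol = 0.05857; Na = 0.11714, O = 0.05857.
K2O (M=94.195): mol = 0.12432; K = 0.24864, O = 0.12432.
Al2O3 (M=101.961): mol = 0.18232; Al = 0.36464, O = 0.54696.
SiO2 (M=60.083): mol = 1.09365; Si = 1.09365, O = 2.18730.
ΣO = 2.91715; factor = 8/ΣO = 2.74240.
Si apfu = 1.09365 × 2.74240 = 2.999.

2.999 Si apfu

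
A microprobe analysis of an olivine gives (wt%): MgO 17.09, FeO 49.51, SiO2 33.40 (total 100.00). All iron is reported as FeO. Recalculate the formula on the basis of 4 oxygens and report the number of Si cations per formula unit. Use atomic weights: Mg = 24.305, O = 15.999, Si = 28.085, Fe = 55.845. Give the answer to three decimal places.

0.999 Si apfu

MgO (M=40.304): mol = 0.42403; Mg = 0.42403, O = 0.42403.
FeO (M=71.844): mol = 0.68913; Fe = 0.68913, O = 0.68913.
SiO2 (M=60.083): mol = 0.55590; Si = 0.55590, O = 1.11180.
ΣO = 2.22496; factor = 4/ΣO = 1.79779.
Si apfu = 0.55590 × 1.79779 = 0.999.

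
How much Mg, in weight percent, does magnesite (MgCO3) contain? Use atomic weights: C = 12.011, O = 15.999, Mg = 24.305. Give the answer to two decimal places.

Formula mass = 1·24.305 + 1·12.011 + 3·15.999 = 84.313 g/mol, of which 24.305 g is Mg.
So Mg makes up 24.305/84.313 = 0.2883 of the mass, i.e. 28.83%.

28.83 weight percent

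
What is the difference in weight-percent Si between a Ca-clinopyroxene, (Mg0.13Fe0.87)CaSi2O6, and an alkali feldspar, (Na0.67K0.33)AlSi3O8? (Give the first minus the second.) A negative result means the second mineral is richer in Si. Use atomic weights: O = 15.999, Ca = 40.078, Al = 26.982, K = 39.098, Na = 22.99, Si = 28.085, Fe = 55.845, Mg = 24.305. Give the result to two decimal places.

-8.47 percentage points

M((Mg0.13Fe0.87)CaSi2O6) = 243.987 g/mol, so wt% Si = 56.170/243.987 × 100 = 23.02%.
M((Na0.67K0.33)AlSi3O8) = 267.535 g/mol, so wt% Si = 84.255/267.535 × 100 = 31.49%.
23.02 − 31.49 = -8.47 pp.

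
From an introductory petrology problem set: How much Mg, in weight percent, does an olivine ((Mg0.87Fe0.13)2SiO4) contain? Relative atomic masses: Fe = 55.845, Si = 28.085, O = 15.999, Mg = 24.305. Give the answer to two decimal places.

Molar mass of (Mg0.87Fe0.13)2SiO4: 1.74*24.305 + 0.26*55.845 + 1*28.085 + 4*15.999 = 148.891 g/mol.
Mass of Mg per formula unit: 1.74 × 24.305 = 42.291 g.
Weight fraction Mg = 42.291 / 148.891 = 0.2840.

28.40 weight percent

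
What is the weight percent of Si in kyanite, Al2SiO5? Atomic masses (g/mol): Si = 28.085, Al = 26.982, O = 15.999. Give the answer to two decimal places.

17.33 weight percent

Molar mass of Al2SiO5: 2×26.982 + 1×28.085 + 5×15.999 = 162.044 g/mol.
Mass of Si per formula unit: 1 × 28.085 = 28.085 g.
Weight fraction Si = 28.085 / 162.044 = 0.1733.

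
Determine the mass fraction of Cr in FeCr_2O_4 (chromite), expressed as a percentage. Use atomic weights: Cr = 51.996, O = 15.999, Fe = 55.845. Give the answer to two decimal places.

Formula mass = 1×55.845 + 2×51.996 + 4×15.999 = 223.833 g/mol, of which 103.992 g is Cr.
So Cr makes up 103.992/223.833 = 0.4646 of the mass, i.e. 46.46%.

46.46 weight percent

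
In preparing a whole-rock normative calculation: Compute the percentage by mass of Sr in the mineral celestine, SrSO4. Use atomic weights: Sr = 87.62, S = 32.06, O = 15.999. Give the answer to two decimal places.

47.70 weight percent

Formula mass = 1×87.62 + 1×32.06 + 4×15.999 = 183.676 g/mol, of which 87.620 g is Sr.
So Sr makes up 87.620/183.676 = 0.4770 of the mass, i.e. 47.70%.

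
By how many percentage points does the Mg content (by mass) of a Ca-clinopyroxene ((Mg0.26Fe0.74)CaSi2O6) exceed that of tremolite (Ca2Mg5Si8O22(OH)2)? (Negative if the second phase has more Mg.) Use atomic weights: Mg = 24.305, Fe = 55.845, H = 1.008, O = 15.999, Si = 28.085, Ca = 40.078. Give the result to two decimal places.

-12.33 percentage points

M((Mg0.26Fe0.74)CaSi2O6) = 239.887 g/mol, so wt% Mg = 6.319/239.887 × 100 = 2.63%.
M(Ca2Mg5Si8O22(OH)2) = 812.353 g/mol, so wt% Mg = 121.525/812.353 × 100 = 14.96%.
2.63 − 14.96 = -12.33 pp.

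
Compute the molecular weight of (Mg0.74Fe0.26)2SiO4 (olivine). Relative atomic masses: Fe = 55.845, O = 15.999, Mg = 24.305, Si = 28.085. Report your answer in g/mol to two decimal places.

157.09 g/mol

Mg: 1.48 × 24.305 = 35.9714
Fe: 0.52 × 55.845 = 29.0394
Si: 1 × 28.085 = 28.0850
O: 4 × 15.999 = 63.9960
Summing the contributions gives the formula mass.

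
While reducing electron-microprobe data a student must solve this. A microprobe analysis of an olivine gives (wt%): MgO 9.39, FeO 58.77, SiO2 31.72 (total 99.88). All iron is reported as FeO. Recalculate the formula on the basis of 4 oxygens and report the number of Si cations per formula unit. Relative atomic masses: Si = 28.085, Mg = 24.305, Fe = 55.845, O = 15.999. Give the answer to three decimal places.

1.002 Si apfu

MgO: 9.39/40.304 = 0.23298 mol → 0.23298 mol Mg, 0.23298 mol O.
FeO: 58.77/71.844 = 0.81802 mol → 0.81802 mol Fe, 0.81802 mol O.
SiO2: 31.72/60.083 = 0.52794 mol → 0.52794 mol Si, 1.05588 mol O.
Total oxygen = 2.10688 mol. Normalization factor = 4/2.10688 = 1.89854.
Si per 4 O = 0.52794 × 1.89854 = 1.002.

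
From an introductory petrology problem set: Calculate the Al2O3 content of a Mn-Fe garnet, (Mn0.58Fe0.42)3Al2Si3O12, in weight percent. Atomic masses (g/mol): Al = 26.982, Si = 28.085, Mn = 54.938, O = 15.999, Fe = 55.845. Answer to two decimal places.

20.55 wt%

Formula mass = 496.164 g/mol.
2 Al → 1.0000 mol Al2O3 per formula unit; M(Al2O3) = 101.961, so Al2O3 mass = 101.961 g.
101.961/496.164 × 100 = 20.55 wt%.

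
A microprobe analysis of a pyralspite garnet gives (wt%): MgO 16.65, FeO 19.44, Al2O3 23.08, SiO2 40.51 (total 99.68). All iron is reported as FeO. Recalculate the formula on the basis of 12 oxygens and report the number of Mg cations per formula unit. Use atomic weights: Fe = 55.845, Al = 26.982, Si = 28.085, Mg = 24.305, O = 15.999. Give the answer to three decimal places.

16.65 wt% MgO ÷ 40.304 g/mol = 0.41311 mol, giving 0.41311 Mg and 0.41311 O.
19.44 wt% FeO ÷ 71.844 g/mol = 0.27059 mol, giving 0.27059 Fe and 0.27059 O.
23.08 wt% Al2O3 ÷ 101.961 g/mol = 0.22636 mol, giving 0.45272 Al and 0.67908 O.
40.51 wt% SiO2 ÷ 60.083 g/mol = 0.67423 mol, giving 0.67423 Si and 1.34846 O.
Oxygen sums to 2.71124; scaling by 12/2.71124 = 4.42602 puts the formula on 12 O.
Mg: 0.41311 × 4.42602 = 1.828 atoms per formula unit.

1.828 Mg apfu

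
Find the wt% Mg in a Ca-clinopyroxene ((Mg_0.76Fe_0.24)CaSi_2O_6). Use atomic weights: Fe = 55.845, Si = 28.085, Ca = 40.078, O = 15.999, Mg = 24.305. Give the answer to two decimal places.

Formula mass = 0.76×24.305 + 0.24×55.845 + 1×40.078 + 2×28.085 + 6×15.999 = 224.117 g/mol, of which 18.472 g is Mg.
So Mg makes up 18.472/224.117 = 0.0824 of the mass, i.e. 8.24%.

8.24 wt%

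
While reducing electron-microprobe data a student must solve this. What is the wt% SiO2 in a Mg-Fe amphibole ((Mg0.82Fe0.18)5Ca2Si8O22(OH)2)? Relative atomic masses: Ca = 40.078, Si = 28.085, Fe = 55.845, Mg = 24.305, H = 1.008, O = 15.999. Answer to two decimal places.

Molar mass of (Mg0.82Fe0.18)5Ca2Si8O22(OH)2 = 4.10·24.305 + 0.90·55.845 + 2·40.078 + 8·28.085 + 24·15.999 + 2·1.008 = 840.739 g/mol.
Each formula unit contains 8 Si, equivalent to 8/1 = 8.0000 mol SiO2.
M(SiO2) = 1×28.085 + 2×15.999 = 60.083 g/mol.
Mass of SiO2 per formula unit = 8.0000 × 60.083 = 480.664 g.
SiO2 wt% = 480.664 / 840.739 × 100 = 57.17%.

57.17 wt%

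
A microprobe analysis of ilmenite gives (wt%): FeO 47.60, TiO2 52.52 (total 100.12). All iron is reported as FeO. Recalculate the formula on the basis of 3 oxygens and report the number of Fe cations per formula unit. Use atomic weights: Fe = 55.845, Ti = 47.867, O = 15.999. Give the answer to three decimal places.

1.005 Fe apfu

FeO (M=71.844): mol = 0.66255; Fe = 0.66255, O = 0.66255.
TiO2 (M=79.865): mol = 0.65761; Ti = 0.65761, O = 1.31522.
ΣO = 1.97777; factor = 3/ΣO = 1.51686.
Fe apfu = 0.66255 × 1.51686 = 1.005.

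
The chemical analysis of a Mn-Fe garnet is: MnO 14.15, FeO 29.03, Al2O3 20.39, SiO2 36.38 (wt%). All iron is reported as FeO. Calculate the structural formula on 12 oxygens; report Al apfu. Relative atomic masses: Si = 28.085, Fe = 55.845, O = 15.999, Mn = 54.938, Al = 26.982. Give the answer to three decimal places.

14.15 wt% MnO ÷ 70.937 g/mol = 0.19947 mol, giving 0.19947 Mn and 0.19947 O.
29.03 wt% FeO ÷ 71.844 g/mol = 0.40407 mol, giving 0.40407 Fe and 0.40407 O.
20.39 wt% Al2O3 ÷ 101.961 g/mol = 0.19998 mol, giving 0.39996 Al and 0.59994 O.
36.38 wt% SiO2 ÷ 60.083 g/mol = 0.60550 mol, giving 0.60550 Si and 1.21100 O.
Oxygen sums to 2.41448; scaling by 12/2.41448 = 4.97001 puts the formula on 12 O.
Al: 0.39996 × 4.97001 = 1.988 atoms per formula unit.

1.988 Al apfu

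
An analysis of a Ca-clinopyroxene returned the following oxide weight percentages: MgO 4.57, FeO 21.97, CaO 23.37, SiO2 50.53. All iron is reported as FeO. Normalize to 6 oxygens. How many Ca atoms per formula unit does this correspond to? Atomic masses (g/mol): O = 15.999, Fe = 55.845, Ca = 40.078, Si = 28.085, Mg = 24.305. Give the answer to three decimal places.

MgO: 4.57/40.304 = 0.11339 mol → 0.11339 mol Mg, 0.11339 mol O.
FeO: 21.97/71.844 = 0.30580 mol → 0.30580 mol Fe, 0.30580 mol O.
CaO: 23.37/56.077 = 0.41675 mol → 0.41675 mol Ca, 0.41675 mol O.
SiO2: 50.53/60.083 = 0.84100 mol → 0.84100 mol Si, 1.68200 mol O.
Total oxygen = 2.51794 mol. Normalization factor = 6/2.51794 = 2.38290.
Ca per 6 O = 0.41675 × 2.38290 = 0.993.

0.993 Ca apfu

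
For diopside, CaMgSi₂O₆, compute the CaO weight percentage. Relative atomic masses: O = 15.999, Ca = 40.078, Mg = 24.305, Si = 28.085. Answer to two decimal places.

25.90 wt%

Molar mass of CaMgSi₂O₆ = 1*40.078 + 1*24.305 + 2*28.085 + 6*15.999 = 216.547 g/mol.
Each formula unit contains 1 Ca, equivalent to 1/1 = 1.0000 mol CaO.
M(CaO) = 1×40.078 + 1×15.999 = 56.077 g/mol.
Mass of CaO per formula unit = 1.0000 × 56.077 = 56.077 g.
CaO wt% = 56.077 / 216.547 × 100 = 25.90%.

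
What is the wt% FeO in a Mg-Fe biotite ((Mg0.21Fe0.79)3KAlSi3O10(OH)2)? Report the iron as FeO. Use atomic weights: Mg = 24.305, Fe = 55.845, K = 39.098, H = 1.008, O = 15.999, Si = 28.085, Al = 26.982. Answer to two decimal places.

34.61 wt%

M((Mg0.21Fe0.79)3KAlSi3O10(OH)2) = 492.004 g/mol; M(FeO) = 71.844 g/mol.
Moles FeO per formula unit = 2.37 Fe ÷ 1 = 2.3700.
FeO fraction = (2.3700 × 71.844) / 492.004 = 170.270/492.004 = 0.3461.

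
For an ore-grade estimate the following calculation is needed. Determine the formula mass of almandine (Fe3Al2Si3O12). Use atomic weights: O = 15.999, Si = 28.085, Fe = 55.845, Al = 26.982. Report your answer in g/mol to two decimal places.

M = 3×55.845 + 2×26.982 + 3×28.085 + 12×15.999

497.74 g/mol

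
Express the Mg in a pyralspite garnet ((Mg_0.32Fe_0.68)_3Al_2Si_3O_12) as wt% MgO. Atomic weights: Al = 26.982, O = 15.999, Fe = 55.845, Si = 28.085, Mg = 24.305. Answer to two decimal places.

8.28 wt%

M((Mg_0.32Fe_0.68)_3Al_2Si_3O_12) = 467.464 g/mol; M(MgO) = 40.304 g/mol.
Moles MgO per formula unit = 0.96 Mg ÷ 1 = 0.9600.
MgO fraction = (0.9600 × 40.304) / 467.464 = 38.692/467.464 = 0.0828.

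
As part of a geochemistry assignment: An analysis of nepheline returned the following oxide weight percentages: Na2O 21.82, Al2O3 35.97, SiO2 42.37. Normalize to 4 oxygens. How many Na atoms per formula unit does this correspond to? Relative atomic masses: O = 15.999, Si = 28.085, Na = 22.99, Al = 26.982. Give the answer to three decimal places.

21.82 wt% Na2O ÷ 61.979 g/mol = 0.35205 mol, giving 0.70410 Na and 0.35205 O.
35.97 wt% Al2O3 ÷ 101.961 g/mol = 0.35278 mol, giving 0.70556 Al and 1.05834 O.
42.37 wt% SiO2 ÷ 60.083 g/mol = 0.70519 mol, giving 0.70519 Si and 1.41038 O.
Oxygen sums to 2.82077; scaling by 4/2.82077 = 1.41805 puts the formula on 4 O.
Na: 0.70410 × 1.41805 = 0.998 atoms per formula unit.

0.998 Na apfu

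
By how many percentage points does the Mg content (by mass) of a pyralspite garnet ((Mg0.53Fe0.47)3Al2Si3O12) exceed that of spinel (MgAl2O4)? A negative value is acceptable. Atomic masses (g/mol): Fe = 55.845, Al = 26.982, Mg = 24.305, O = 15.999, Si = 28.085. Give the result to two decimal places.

M((Mg0.53Fe0.47)3Al2Si3O12) = 447.593 g/mol, so wt% Mg = 38.645/447.593 × 100 = 8.63%.
M(MgAl2O4) = 142.265 g/mol, so wt% Mg = 24.305/142.265 × 100 = 17.08%.
8.63 − 17.08 = -8.45 pp.

-8.45 percentage points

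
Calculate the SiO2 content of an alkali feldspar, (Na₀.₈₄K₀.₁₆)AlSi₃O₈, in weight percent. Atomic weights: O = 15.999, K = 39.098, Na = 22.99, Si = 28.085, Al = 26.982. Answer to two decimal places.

68.07 wt%

Molar mass of (Na₀.₈₄K₀.₁₆)AlSi₃O₈ = 0.84×22.99 + 0.16×39.098 + 1×26.982 + 3×28.085 + 8×15.999 = 264.796 g/mol.
Each formula unit contains 3 Si, equivalent to 3/1 = 3.0000 mol SiO2.
M(SiO2) = 1×28.085 + 2×15.999 = 60.083 g/mol.
Mass of SiO2 per formula unit = 3.0000 × 60.083 = 180.249 g.
SiO2 wt% = 180.249 / 264.796 × 100 = 68.07%.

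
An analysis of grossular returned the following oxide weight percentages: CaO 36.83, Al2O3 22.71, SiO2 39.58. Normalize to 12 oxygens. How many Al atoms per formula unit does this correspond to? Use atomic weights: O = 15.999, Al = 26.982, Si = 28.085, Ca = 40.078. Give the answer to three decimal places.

2.023 Al apfu

36.83 wt% CaO ÷ 56.077 g/mol = 0.65678 mol, giving 0.65678 Ca and 0.65678 O.
22.71 wt% Al2O3 ÷ 101.961 g/mol = 0.22273 mol, giving 0.44546 Al and 0.66819 O.
39.58 wt% SiO2 ÷ 60.083 g/mol = 0.65876 mol, giving 0.65876 Si and 1.31752 O.
Oxygen sums to 2.64249; scaling by 12/2.64249 = 4.54117 puts the formula on 12 O.
Al: 0.44546 × 4.54117 = 2.023 atoms per formula unit.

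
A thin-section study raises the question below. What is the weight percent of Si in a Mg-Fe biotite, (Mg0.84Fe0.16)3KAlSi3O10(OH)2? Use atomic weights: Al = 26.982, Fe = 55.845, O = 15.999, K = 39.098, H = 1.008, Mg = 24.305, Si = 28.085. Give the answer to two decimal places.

19.49 wt%

M((Mg0.84Fe0.16)3KAlSi3O10(OH)2) = 432.393 g/mol.
Si contributes 3 × 28.085 = 84.255 g per mole.
84.255/432.393 = 0.1949 → 19.49%.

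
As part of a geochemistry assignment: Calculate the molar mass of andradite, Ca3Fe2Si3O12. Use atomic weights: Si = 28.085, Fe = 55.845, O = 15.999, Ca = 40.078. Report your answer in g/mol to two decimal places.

Ca: 3 × 40.078 = 120.2340
Fe: 2 × 55.845 = 111.6900
Si: 3 × 28.085 = 84.2550
O: 12 × 15.999 = 191.9880
Summing the contributions gives the formula mass.

508.17 g/mol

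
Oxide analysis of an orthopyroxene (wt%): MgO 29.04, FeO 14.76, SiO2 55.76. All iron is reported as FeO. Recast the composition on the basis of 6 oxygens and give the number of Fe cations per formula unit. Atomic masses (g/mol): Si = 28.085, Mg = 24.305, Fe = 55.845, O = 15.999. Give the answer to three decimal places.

MgO: 29.04/40.304 = 0.72052 mol → 0.72052 mol Mg, 0.72052 mol O.
FeO: 14.76/71.844 = 0.20545 mol → 0.20545 mol Fe, 0.20545 mol O.
SiO2: 55.76/60.083 = 0.92805 mol → 0.92805 mol Si, 1.85610 mol O.
Total oxygen = 2.78207 mol. Normalization factor = 6/2.78207 = 2.15667.
Fe per 6 O = 0.20545 × 2.15667 = 0.443.

0.443 Fe apfu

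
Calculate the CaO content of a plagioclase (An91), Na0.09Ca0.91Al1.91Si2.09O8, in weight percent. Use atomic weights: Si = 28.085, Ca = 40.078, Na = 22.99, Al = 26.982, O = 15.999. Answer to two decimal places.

18.44 wt%

Formula mass = 276.765 g/mol.
0.91 Ca → 0.9100 mol CaO per formula unit; M(CaO) = 56.077, so CaO mass = 51.030 g.
51.030/276.765 × 100 = 18.44 wt%.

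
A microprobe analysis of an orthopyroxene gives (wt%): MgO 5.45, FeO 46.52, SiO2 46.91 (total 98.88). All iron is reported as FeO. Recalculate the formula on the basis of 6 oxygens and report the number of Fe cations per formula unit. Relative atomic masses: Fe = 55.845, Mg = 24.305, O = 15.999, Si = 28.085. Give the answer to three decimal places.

MgO (M=40.304): mol = 0.13522; Mg = 0.13522, O = 0.13522.
FeO (M=71.844): mol = 0.64751; Fe = 0.64751, O = 0.64751.
SiO2 (M=60.083): mol = 0.78075; Si = 0.78075, O = 1.56150.
ΣO = 2.34423; factor = 6/ΣO = 2.55948.
Fe apfu = 0.64751 × 2.55948 = 1.657.

1.657 Fe apfu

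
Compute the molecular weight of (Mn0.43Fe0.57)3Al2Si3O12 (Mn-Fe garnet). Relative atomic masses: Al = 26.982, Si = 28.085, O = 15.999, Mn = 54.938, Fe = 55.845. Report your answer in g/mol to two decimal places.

496.57 g/mol

M = 1.29·54.938 + 1.71·55.845 + 2·26.982 + 3·28.085 + 12·15.999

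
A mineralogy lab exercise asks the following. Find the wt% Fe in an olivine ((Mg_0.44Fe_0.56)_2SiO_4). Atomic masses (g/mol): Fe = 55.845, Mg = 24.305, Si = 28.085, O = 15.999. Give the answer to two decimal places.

35.53 wt%

M((Mg_0.44Fe_0.56)_2SiO_4) = 176.016 g/mol.
Fe contributes 1.12 × 55.845 = 62.546 g per mole.
62.546/176.016 = 0.3553 → 35.53%.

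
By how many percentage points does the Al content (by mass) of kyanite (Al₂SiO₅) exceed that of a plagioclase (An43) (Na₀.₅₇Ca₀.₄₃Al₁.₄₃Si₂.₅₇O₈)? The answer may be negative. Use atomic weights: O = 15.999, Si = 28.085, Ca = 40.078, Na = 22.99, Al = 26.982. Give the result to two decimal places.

18.96 percentage points

First mineral: 53.964 g Al in 162.044 g formula = 33.30 wt% Al.
Second mineral: 38.584 g Al in 269.093 g formula = 14.34 wt% Al.
33.30% − 14.34% gives a difference of 18.96 percentage points.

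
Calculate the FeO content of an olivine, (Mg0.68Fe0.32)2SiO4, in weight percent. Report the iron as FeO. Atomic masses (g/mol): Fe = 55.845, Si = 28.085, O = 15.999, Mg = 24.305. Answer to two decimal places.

Formula mass = 160.877 g/mol.
0.64 Fe → 0.6400 mol FeO per formula unit; M(FeO) = 71.844, so FeO mass = 45.980 g.
45.980/160.877 × 100 = 28.58 wt%.

28.58 wt%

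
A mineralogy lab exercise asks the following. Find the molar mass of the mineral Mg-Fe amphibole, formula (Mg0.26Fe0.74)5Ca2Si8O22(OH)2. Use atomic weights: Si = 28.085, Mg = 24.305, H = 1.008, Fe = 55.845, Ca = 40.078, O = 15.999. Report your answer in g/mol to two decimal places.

929.05 g/mol

M = 1.30(24.305) + 3.70(55.845) + 2(40.078) + 8(28.085) + 24(15.999) + 2(1.008)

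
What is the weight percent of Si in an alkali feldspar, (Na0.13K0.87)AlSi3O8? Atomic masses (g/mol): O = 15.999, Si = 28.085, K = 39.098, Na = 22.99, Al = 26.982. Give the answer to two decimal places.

30.50 weight percent

Formula mass = 0.13·22.99 + 0.87·39.098 + 1·26.982 + 3·28.085 + 8·15.999 = 276.233 g/mol, of which 84.255 g is Si.
So Si makes up 84.255/276.233 = 0.3050 of the mass, i.e. 30.50%.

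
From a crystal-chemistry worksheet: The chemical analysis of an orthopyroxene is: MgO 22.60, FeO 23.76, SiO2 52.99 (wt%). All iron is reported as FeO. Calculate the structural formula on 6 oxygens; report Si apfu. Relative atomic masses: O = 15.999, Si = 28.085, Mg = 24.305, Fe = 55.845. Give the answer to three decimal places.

1.993 Si apfu

MgO: 22.60/40.304 = 0.56074 mol → 0.56074 mol Mg, 0.56074 mol O.
FeO: 23.76/71.844 = 0.33072 mol → 0.33072 mol Fe, 0.33072 mol O.
SiO2: 52.99/60.083 = 0.88195 mol → 0.88195 mol Si, 1.76390 mol O.
Total oxygen = 2.65536 mol. Normalization factor = 6/2.65536 = 2.25958.
Si per 6 O = 0.88195 × 2.25958 = 1.993.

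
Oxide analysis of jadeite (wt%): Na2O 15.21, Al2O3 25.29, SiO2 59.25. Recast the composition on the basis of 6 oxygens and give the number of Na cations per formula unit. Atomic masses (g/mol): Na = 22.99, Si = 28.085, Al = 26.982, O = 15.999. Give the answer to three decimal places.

Na2O: 15.21/61.979 = 0.24541 mol → 0.49082 mol Na, 0.24541 mol O.
Al2O3: 25.29/101.961 = 0.24804 mol → 0.49608 mol Al, 0.74412 mol O.
SiO2: 59.25/60.083 = 0.98614 mol → 0.98614 mol Si, 1.97228 mol O.
Total oxygen = 2.96181 mol. Normalization factor = 6/2.96181 = 2.02579.
Na per 6 O = 0.49082 × 2.02579 = 0.994.

0.994 Na apfu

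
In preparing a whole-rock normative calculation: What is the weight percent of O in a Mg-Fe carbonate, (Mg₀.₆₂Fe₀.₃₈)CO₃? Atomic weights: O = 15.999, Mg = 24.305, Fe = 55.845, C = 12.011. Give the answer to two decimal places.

49.84 weight percent

Formula mass = 0.62×24.305 + 0.38×55.845 + 1×12.011 + 3×15.999 = 96.298 g/mol, of which 47.997 g is O.
So O makes up 47.997/96.298 = 0.4984 of the mass, i.e. 49.84%.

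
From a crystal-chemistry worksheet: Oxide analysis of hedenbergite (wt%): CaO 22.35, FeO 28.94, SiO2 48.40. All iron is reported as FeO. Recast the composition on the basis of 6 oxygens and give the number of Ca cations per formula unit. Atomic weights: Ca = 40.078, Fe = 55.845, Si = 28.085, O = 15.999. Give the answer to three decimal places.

CaO (M=56.077): mol = 0.39856; Ca = 0.39856, O = 0.39856.
FeO (M=71.844): mol = 0.40282; Fe = 0.40282, O = 0.40282.
SiO2 (M=60.083): mol = 0.80555; Si = 0.80555, O = 1.61110.
ΣO = 2.41248; factor = 6/ΣO = 2.48707.
Ca apfu = 0.39856 × 2.48707 = 0.991.

0.991 Ca apfu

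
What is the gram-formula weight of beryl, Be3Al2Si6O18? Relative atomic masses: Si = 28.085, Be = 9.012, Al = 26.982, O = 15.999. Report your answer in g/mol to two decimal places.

537.49 g/mol

M = 3·9.012 + 2·26.982 + 6·28.085 + 18·15.999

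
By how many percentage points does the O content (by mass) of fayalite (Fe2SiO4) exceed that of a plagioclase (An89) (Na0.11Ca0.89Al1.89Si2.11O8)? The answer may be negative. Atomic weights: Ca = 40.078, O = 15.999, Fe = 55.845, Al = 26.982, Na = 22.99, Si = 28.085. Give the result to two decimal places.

O in Fe2SiO4: molar mass 203.771 g/mol; 4×15.999 = 63.996 g → 31.41 wt%.
O in Na0.11Ca0.89Al1.89Si2.11O8: molar mass 276.446 g/mol; 8×15.999 = 127.992 g → 46.30 wt%.
Difference = 31.41 − 46.30 = -14.89 percentage points.

-14.89 percentage points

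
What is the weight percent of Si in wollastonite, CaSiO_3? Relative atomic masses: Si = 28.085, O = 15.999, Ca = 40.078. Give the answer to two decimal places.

24.18 weight percent

Molar mass of CaSiO_3: 1·40.078 + 1·28.085 + 3·15.999 = 116.160 g/mol.
Mass of Si per formula unit: 1 × 28.085 = 28.085 g.
Weight fraction Si = 28.085 / 116.160 = 0.2418.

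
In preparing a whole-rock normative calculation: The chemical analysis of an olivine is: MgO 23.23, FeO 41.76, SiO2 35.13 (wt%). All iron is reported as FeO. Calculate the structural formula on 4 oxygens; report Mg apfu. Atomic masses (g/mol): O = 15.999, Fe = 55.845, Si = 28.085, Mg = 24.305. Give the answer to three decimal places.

0.991 Mg apfu

MgO (M=40.304): mol = 0.57637; Mg = 0.57637, O = 0.57637.
FeO (M=71.844): mol = 0.58126; Fe = 0.58126, O = 0.58126.
SiO2 (M=60.083): mol = 0.58469; Si = 0.58469, O = 1.16938.
ΣO = 2.32701; factor = 4/ΣO = 1.71894.
Mg apfu = 0.57637 × 1.71894 = 0.991.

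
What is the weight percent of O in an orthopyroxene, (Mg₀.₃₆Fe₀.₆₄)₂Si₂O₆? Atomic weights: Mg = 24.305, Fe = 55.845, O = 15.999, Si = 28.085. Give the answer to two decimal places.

Formula mass = 0.72·24.305 + 1.28·55.845 + 2·28.085 + 6·15.999 = 241.145 g/mol, of which 95.994 g is O.
So O makes up 95.994/241.145 = 0.3981 of the mass, i.e. 39.81%.

39.81 mass %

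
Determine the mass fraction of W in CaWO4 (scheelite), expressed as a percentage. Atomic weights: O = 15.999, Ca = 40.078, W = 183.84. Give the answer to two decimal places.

63.85 mass %

Molar mass of CaWO4: 1×40.078 + 1×183.84 + 4×15.999 = 287.914 g/mol.
Mass of W per formula unit: 1 × 183.84 = 183.840 g.
Weight fraction W = 183.840 / 287.914 = 0.6385.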